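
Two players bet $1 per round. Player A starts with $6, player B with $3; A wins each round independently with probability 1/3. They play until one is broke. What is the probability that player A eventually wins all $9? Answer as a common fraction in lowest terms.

9/73

Let r = q/p = (2/3)/(1/3) = 2. The recurrence P(i) = p·P(i+1) + q·P(i−1) with P(0)=0, P(9)=1 gives P(i) = (1 − r^i)/(1 − r^9).
P(6) = (1 − (2)^6) / (1 − (2)^9) = 9/73.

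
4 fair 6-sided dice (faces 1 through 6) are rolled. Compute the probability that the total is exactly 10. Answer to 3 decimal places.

0.062

There are 6^4 = 1296 equally likely outcomes.
The number of ordered 4-tuples from {1,…,6} summing to 10 is 80.
P(sum = 10) = 80/1296 = 5/81 ≈ 0.062.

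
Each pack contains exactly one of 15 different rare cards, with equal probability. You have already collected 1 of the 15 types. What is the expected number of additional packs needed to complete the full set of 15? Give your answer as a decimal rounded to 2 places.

Starting from 1 distinct type, each trial gives a new one with probability (15−i)/15 when i types are held, so the wait for the next new type is 15/(15−i).
E = 15/14 + 15/13 + 15/12 + 15/11 + 15/10 + 15/9 + 15/8 + 15/7 + 15/6 + 15/5 + 15/4 + 15/3 + 15/2 + 15/1 = 1171733/24024 ≈ 48.77.

48.77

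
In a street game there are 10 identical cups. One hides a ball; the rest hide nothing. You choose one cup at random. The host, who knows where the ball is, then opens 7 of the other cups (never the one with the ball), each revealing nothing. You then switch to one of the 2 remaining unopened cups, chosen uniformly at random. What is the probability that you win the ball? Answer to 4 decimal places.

0.4500

Your original cup holds the ball with probability 1/10, so the other 9 collectively hold it with probability 9/10.
The host can always find 7 empty cups to open, so the reveals don't change that 9/10; it is now spread over the 2 remaining unopened cups.
P(win by switching) = (9/10) · (1/2) = 9/20 ≈ 0.4500.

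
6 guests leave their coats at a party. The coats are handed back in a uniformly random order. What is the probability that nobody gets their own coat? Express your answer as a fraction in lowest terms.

53/144

This is the derangement probability: permutations of 6 with no fixed point.
D(6) = 6! · (1 − 1/1! + 1/2! − ··· + (−1)^6/6!) = 265.
P = 265/720 = 53/144.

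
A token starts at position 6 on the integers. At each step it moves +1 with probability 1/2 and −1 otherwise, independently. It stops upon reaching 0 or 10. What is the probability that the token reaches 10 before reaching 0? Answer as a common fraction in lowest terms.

3/5

With a fair step, P(i) = ½P(i−1) + ½P(i+1) with P(0)=0, P(10)=1 has the linear solution P(i) = i/10.
P(6) = 6/10 = 3/5.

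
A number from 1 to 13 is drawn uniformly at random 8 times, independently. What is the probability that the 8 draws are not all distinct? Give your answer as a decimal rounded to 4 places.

P(all 8 different) = 13/13 · 12/13 · ··· · 6/13 ≈ 0.0636.
P(at least two equal) = 1 − 0.0636 = 0.9364.

0.9364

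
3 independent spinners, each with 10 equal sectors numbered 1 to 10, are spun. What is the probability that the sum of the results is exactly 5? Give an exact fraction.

3/500

There are 10^3 = 1000 equally likely outcomes.
The number of ordered 3-tuples from {1,…,10} summing to 5 is 6.
P(sum = 5) = 6/1000 = 3/500.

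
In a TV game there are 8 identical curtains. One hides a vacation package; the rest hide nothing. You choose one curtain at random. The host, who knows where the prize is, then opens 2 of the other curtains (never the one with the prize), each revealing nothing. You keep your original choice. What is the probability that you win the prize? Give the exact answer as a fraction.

The host can always open 2 empty curtains regardless of your choice, so the reveals give no information about your original curtain.
P(win by staying) = 1/8.

1/8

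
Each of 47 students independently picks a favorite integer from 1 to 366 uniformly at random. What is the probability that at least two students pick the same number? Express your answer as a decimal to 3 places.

It's easier to compute the probability that all 47 are distinct.
P(all distinct) = 366/366 · 365/366 · ··· · 320/366 ≈ 0.046.
So the probability of at least one match is 1 − 0.046 = 0.954.

0.954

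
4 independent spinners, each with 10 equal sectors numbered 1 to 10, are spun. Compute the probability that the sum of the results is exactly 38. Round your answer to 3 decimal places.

0.001

There are 10^4 = 10000 equally likely outcomes.
The number of ordered 4-tuples from {1,…,10} summing to 38 is 10.
P(sum = 38) = 10/10000 = 1/1000 ≈ 0.001.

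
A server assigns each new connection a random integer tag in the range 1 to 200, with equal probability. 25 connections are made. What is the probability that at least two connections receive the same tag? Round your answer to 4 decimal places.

0.7910

It's easier to compute the probability that all 25 are distinct.
P(all distinct) = 200/200 · 199/200 · ··· · 176/200 ≈ 0.2090.
So the probability of at least one match is 1 − 0.2090 = 0.7910.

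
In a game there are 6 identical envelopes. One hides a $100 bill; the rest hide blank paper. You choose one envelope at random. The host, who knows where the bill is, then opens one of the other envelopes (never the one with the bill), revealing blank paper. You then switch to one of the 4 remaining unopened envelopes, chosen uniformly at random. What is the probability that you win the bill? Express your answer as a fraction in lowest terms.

Your original envelope holds the bill with probability 1/6, so the other 5 collectively hold it with probability 5/6.
The host can always find an empty envelope to open, so this doesn't change that 5/6; it is now spread over the 4 remaining unopened envelopes.
P(win by switching) = (5/6) · (1/4) = 5/24.

5/24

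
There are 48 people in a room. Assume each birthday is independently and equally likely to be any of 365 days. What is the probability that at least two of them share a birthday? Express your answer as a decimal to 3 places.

0.961

It's easier to compute the probability that all 48 are distinct.
P(all distinct) = 365/365 · 364/365 · ··· · 318/365 ≈ 0.039.
So the probability of at least one match is 1 − 0.039 = 0.961.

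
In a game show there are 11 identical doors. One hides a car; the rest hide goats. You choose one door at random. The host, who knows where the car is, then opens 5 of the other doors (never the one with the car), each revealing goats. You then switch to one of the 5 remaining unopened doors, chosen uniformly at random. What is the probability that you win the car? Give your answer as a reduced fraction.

2/11

Your original door holds the car with probability 1/11, so the other 10 collectively hold it with probability 10/11.
The host can always find 5 empty doors to open, so the reveals don't change that 10/11; it is now spread over the 5 remaining unopened doors.
P(win by switching) = (10/11) · (1/5) = 2/11.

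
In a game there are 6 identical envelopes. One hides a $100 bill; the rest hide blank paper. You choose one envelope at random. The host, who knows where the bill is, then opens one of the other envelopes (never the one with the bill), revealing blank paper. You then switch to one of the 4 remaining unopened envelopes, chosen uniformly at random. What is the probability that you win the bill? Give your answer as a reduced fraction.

5/24

Your original envelope holds the bill with probability 1/6, so the other 5 collectively hold it with probability 5/6.
The host can always find an empty envelope to open, so this doesn't change that 5/6; it is now spread over the 4 remaining unopened envelopes.
P(win by switching) = (5/6) · (1/4) = 5/24.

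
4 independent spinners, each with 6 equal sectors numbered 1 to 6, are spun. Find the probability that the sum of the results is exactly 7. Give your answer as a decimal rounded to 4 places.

There are 6^4 = 1296 equally likely outcomes.
The number of ordered 4-tuples from {1,…,6} summing to 7 is 20.
P(sum = 7) = 20/1296 = 5/324 ≈ 0.0154.

0.0154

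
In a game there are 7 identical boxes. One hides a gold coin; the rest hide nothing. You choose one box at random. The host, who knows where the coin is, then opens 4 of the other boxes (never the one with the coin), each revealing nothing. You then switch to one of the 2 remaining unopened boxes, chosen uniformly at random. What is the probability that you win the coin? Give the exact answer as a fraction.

Your original box holds the coin with probability 1/7, so the other 6 collectively hold it with probability 6/7.
The host can always find 4 empty boxes to open, so the reveals don't change that 6/7; it is now spread over the 2 remaining unopened boxes.
P(win by switching) = (6/7) · (1/2) = 3/7.

3/7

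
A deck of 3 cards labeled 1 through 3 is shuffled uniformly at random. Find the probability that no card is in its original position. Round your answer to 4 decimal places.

0.3333

This is the derangement probability: permutations of 3 with no fixed point.
D(3) = 3! · (1 − 1/1! + 1/2! − ··· + (−1)^3/3!) = 2.
P = 2/6 = 1/3 ≈ 0.3333.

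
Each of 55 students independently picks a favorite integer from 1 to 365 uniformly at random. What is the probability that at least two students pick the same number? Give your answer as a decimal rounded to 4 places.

0.9863

It's easier to compute the probability that all 55 are distinct.
P(all distinct) = 365/365 · 364/365 · ··· · 311/365 ≈ 0.0137.
So the probability of at least one match is 1 − 0.0137 = 0.9863.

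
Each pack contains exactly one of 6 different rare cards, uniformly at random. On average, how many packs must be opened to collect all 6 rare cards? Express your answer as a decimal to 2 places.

After i distinct types are collected, each trial gives a new one with probability (6−i)/6, so the expected wait for the next new type is 6/(6−i).
E = 6/6 + 6/5 + 6/4 + 6/3 + 6/2 + 6/1 = 147/10 ≈ 14.70.

14.70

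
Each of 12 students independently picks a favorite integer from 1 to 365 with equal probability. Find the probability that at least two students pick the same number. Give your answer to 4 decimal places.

0.1670

It's easier to compute the probability that all 12 are distinct.
P(all distinct) = 365/365 · 364/365 · ··· · 354/365 ≈ 0.8330.
So the probability of at least one match is 1 − 0.8330 = 0.1670.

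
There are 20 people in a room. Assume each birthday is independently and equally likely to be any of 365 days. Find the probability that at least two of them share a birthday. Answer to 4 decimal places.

0.4114

It's easier to compute the probability that all 20 are distinct.
P(all distinct) = 365/365 · 364/365 · ··· · 346/365 ≈ 0.5886.
So the probability of at least one match is 1 − 0.5886 = 0.4114.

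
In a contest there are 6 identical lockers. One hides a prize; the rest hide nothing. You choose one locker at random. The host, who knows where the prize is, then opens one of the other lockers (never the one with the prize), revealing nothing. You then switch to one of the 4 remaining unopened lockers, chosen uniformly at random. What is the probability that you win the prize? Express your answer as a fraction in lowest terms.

5/24

Your original locker holds the prize with probability 1/6, so the other 5 collectively hold it with probability 5/6.
The host can always find an empty locker to open, so this doesn't change that 5/6; it is now spread over the 4 remaining unopened lockers.
P(win by switching) = (5/6) · (1/4) = 5/24.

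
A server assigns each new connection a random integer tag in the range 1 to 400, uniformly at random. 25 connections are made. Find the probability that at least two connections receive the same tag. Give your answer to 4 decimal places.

It's easier to compute the probability that all 25 are distinct.
P(all distinct) = 400/400 · 399/400 · ··· · 376/400 ≈ 0.4650.
So the probability of at least one match is 1 − 0.4650 = 0.5350.

0.5350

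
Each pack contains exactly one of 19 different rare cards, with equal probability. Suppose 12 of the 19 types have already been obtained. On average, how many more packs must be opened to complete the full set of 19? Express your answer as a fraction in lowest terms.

Starting from 12 distinct types, each trial gives a new one with probability (19−i)/19 when i types are held, so the wait for the next new type is 19/(19−i).
E = 19/7 + 19/6 + 19/5 + 19/4 + 19/3 + 19/2 + 19/1 = 6897/140.

6897/140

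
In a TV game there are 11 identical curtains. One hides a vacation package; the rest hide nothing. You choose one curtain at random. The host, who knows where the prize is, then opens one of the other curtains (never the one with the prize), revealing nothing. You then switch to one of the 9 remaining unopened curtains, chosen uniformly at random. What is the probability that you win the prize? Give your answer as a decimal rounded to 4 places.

0.1010

Your original curtain holds the prize with probability 1/11, so the other 10 collectively hold it with probability 10/11.
The host can always find an empty curtain to open, so this doesn't change that 10/11; it is now spread over the 9 remaining unopened curtains.
P(win by switching) = (10/11) · (1/9) = 10/99 ≈ 0.1010.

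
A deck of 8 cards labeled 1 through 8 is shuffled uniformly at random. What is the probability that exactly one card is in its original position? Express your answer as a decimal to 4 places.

Choose which one is fixed: C(8,1) = 8 ways.
The remaining 7 must have no fixed point: D(7) = 1854.
P = 8·1854/40320 = 103/280 ≈ 0.3679.

0.3679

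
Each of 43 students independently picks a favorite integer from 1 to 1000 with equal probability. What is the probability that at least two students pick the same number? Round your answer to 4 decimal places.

0.5999

It's easier to compute the probability that all 43 are distinct.
P(all distinct) = 1000/1000 · 999/1000 · ··· · 958/1000 ≈ 0.4001.
So the probability of at least one match is 1 − 0.4001 = 0.5999.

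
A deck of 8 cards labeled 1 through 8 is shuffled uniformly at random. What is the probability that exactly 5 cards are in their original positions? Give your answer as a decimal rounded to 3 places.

Choose which 5 of the 8 are fixed: C(8,5) = 56 ways.
The remaining 3 must have no fixed point: D(3) = 2.
P = 56·2/40320 = 1/360 ≈ 0.003.

0.003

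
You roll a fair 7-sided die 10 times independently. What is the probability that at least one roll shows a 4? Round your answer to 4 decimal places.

0.7859

P(no roll shows a 4) = (6/7)^10 ≈ 0.2141.
P(at least one) = 1 − 0.2141 = 0.7859.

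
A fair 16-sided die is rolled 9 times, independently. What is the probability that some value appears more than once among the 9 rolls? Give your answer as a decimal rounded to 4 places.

0.9396

P(all 9 different) = 16/16 · 15/16 · ··· · 8/16 ≈ 0.0604.
P(at least two equal) = 1 − 0.0604 = 0.9396.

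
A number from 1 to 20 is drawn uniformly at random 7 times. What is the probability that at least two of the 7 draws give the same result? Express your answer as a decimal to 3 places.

0.695

P(all 7 different) = 20/20 · 19/20 · ··· · 14/20 ≈ 0.305.
P(at least two equal) = 1 − 0.305 = 0.695.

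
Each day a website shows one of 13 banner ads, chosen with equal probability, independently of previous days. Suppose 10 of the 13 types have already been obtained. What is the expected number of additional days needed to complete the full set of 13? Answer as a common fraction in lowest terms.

Starting from 10 distinct types, each trial gives a new one with probability (13−i)/13 when i types are held, so the wait for the next new type is 13/(13−i).
E = 13/3 + 13/2 + 13/1 = 143/6.

143/6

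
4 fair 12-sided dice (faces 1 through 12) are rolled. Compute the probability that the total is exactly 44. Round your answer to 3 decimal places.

There are 12^4 = 20736 equally likely outcomes.
The number of ordered 4-tuples from {1,…,12} summing to 44 is 35.
P(sum = 44) = 35/20736 ≈ 0.002.

0.002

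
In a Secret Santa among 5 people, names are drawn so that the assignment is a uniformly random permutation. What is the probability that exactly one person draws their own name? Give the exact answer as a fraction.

3/8

Choose which one is fixed: C(5,1) = 5 ways.
The remaining 4 must have no fixed point: D(4) = 9.
P = 5·9/120 = 3/8.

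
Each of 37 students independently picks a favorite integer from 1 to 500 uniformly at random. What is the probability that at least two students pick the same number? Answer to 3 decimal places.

0.745

It's easier to compute the probability that all 37 are distinct.
P(all distinct) = 500/500 · 499/500 · ··· · 464/500 ≈ 0.255.
So the probability of at least one match is 1 − 0.255 = 0.745.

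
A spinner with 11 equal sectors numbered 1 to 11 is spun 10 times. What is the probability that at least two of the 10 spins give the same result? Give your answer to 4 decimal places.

0.9985

P(all 10 different) = 11/11 · 10/11 · ··· · 2/11 ≈ 0.0015.
P(at least two equal) = 1 − 0.0015 = 0.9985.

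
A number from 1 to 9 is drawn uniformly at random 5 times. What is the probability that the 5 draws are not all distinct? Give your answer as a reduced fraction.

P(all 5 different) = 9/9 · 8/9 · ··· · 5/9 = 560/2187.
P(at least two equal) = 1 − 560/2187 = 1627/2187.

1627/2187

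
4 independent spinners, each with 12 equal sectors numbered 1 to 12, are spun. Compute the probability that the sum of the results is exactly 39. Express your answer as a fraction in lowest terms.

There are 12^4 = 20736 equally likely outcomes.
The number of ordered 4-tuples from {1,…,12} summing to 39 is 220.
P(sum = 39) = 220/20736 = 55/5184.

55/5184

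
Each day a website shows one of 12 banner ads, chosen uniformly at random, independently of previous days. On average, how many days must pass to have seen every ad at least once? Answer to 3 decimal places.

37.239

After i distinct types are collected, each trial gives a new one with probability (12−i)/12, so the expected wait for the next new type is 12/(12−i).
E = 12/12 + 12/11 + 12/10 + 12/9 + 12/8 + 12/7 + 12/6 + 12/5 + 12/4 + 12/3 + 12/2 + 12/1 = 86021/2310 ≈ 37.239.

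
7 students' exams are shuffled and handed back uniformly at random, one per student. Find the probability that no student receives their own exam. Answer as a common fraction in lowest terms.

103/280

This is the derangement probability: permutations of 7 with no fixed point.
D(7) = 7! · (1 − 1/1! + 1/2! − ··· + (−1)^7/7!) = 1854.
P = 1854/5040 = 103/280.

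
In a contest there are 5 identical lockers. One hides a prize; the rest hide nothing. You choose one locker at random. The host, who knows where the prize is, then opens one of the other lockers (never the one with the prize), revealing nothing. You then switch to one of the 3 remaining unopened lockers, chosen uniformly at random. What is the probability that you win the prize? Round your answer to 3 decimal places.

Your original locker holds the prize with probability 1/5, so the other 4 collectively hold it with probability 4/5.
The host can always find an empty locker to open, so this doesn't change that 4/5; it is now spread over the 3 remaining unopened lockers.
P(win by switching) = (4/5) · (1/3) = 4/15 ≈ 0.267.

0.267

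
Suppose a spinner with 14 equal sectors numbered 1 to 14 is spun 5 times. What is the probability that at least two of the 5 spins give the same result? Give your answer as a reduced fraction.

2657/4802

P(all 5 different) = 14/14 · 13/14 · ··· · 10/14 = 2145/4802.
P(at least two equal) = 1 − 2145/4802 = 2657/4802.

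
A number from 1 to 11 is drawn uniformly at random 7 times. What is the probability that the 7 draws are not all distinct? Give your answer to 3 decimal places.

0.915

P(all 7 different) = 11/11 · 10/11 · ··· · 5/11 ≈ 0.085.
P(at least two equal) = 1 − 0.085 = 0.915.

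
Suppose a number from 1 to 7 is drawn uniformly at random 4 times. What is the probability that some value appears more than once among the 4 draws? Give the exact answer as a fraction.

223/343

P(all 4 different) = 7/7 · 6/7 · ··· · 4/7 = 120/343.
P(at least two equal) = 1 − 120/343 = 223/343.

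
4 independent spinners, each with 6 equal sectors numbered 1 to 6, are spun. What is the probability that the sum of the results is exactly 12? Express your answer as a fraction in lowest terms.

125/1296

There are 6^4 = 1296 equally likely outcomes.
The number of ordered 4-tuples from {1,…,6} summing to 12 is 125.
P(sum = 12) = 125/1296.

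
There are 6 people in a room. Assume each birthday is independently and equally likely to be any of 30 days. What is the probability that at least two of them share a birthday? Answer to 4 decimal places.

0.4136

It's easier to compute the probability that all 6 are distinct.
P(all distinct) = 30/30 · 29/30 · ··· · 25/30 ≈ 0.5864.
So the probability of at least one match is 1 − 0.5864 = 0.4136.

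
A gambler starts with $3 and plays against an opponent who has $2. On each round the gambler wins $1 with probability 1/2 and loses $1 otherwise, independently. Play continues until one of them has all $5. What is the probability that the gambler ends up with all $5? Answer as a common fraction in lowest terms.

3/5

With a fair step, P(i) = ½P(i−1) + ½P(i+1) with P(0)=0, P(5)=1 has the linear solution P(i) = i/5.
P(3) = 3/5.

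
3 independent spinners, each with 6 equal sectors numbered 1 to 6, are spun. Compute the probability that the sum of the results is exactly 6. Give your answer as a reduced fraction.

5/108

There are 6^3 = 216 equally likely outcomes.
The number of ordered 3-tuples from {1,…,6} summing to 6 is 10.
P(sum = 6) = 10/216 = 5/108.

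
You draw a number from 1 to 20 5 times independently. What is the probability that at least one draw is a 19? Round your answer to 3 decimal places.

P(no draw is a 19) = (19/20)^5 ≈ 0.774.
P(at least one) = 1 − 0.774 = 0.226.

0.226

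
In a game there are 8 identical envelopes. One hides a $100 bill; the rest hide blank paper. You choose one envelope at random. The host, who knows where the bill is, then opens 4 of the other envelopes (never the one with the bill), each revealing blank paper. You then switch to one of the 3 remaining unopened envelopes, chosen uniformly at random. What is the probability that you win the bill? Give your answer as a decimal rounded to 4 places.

0.2917

Your original envelope holds the bill with probability 1/8, so the other 7 collectively hold it with probability 7/8.
The host can always find 4 empty envelopes to open, so the reveals don't change that 7/8; it is now spread over the 3 remaining unopened envelopes.
P(win by switching) = (7/8) · (1/3) = 7/24 ≈ 0.2917.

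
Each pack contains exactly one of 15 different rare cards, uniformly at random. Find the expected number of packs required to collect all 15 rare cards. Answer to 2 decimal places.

After i distinct types are collected, each trial gives a new one with probability (15−i)/15, so the expected wait for the next new type is 15/(15−i).
E = 15/15 + 15/14 + 15/13 + 15/12 + 15/11 + 15/10 + 15/9 + 15/8 + 15/7 + 15/6 + 15/5 + 15/4 + 15/3 + 15/2 + 15/1 = 1195757/24024 ≈ 49.77.

49.77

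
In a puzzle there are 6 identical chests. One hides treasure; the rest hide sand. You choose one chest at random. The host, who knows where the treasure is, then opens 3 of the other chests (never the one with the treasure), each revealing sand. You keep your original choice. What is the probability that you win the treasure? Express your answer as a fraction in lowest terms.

The host can always open 3 empty chests regardless of your choice, so the reveals give no information about your original chest.
P(win by staying) = 1/6.

1/6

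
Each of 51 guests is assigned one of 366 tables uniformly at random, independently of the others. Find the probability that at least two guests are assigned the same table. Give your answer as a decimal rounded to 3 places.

It's easier to compute the probability that all 51 are distinct.
P(all distinct) = 366/366 · 365/366 · ··· · 316/366 ≈ 0.026.
So the probability of at least one match is 1 − 0.026 = 0.974.

0.974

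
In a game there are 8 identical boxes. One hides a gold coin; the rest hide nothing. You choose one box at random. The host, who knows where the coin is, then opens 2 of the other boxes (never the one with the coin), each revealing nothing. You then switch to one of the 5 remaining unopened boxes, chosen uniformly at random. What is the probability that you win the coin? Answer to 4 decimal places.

Your original box holds the coin with probability 1/8, so the other 7 collectively hold it with probability 7/8.
The host can always find 2 empty boxes to open, so the reveals don't change that 7/8; it is now spread over the 5 remaining unopened boxes.
P(win by switching) = (7/8) · (1/5) = 7/40 ≈ 0.1750.

0.1750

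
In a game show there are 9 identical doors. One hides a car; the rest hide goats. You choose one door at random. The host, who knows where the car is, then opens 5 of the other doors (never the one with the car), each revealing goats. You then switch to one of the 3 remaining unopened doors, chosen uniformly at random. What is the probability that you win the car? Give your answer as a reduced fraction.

8/27

Your original door holds the car with probability 1/9, so the other 8 collectively hold it with probability 8/9.
The host can always find 5 empty doors to open, so the reveals don't change that 8/9; it is now spread over the 3 remaining unopened doors.
P(win by switching) = (8/9) · (1/3) = 8/27.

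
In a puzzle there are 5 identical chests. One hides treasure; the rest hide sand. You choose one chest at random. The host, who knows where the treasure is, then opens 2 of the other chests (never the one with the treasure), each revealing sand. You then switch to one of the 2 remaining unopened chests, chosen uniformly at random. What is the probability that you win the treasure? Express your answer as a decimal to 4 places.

Your original chest holds the treasure with probability 1/5, so the other 4 collectively hold it with probability 4/5.
The host can always find 2 empty chests to open, so the reveals don't change that 4/5; it is now spread over the 2 remaining unopened chests.
P(win by switching) = (4/5) · (1/2) = 2/5 ≈ 0.4000.

0.4000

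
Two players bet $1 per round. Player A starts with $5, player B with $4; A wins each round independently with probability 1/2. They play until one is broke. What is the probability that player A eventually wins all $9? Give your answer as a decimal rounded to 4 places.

0.5556

With a fair step, P(i) = ½P(i−1) + ½P(i+1) with P(0)=0, P(9)=1 has the linear solution P(i) = i/9.
P(5) = 5/9 ≈ 0.5556.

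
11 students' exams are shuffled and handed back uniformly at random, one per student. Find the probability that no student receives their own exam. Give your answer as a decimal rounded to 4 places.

This is the derangement probability: permutations of 11 with no fixed point.
D(11) = 11! · (1 − 1/1! + 1/2! − ··· + (−1)^11/11!) = 14684570.
P = 14684570/39916800 = 1468457/3991680 ≈ 0.3679.

0.3679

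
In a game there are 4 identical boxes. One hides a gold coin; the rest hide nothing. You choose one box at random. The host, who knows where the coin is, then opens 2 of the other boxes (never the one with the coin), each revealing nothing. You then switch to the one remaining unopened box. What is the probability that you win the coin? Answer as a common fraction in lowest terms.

3/4

Your original box holds the coin with probability 1/4, so the other 3 collectively hold it with probability 3/4.
The host can always find 2 empty boxes to open, so the reveals don't change that 3/4; it is now spread over the 1 remaining unopened box.
P(win by switching) = (3/4) · (1/1) = 3/4.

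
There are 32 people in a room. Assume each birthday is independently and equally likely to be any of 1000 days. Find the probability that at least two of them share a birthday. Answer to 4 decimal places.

It's easier to compute the probability that all 32 are distinct.
P(all distinct) = 1000/1000 · 999/1000 · ··· · 969/1000 ≈ 0.6057.
So the probability of at least one match is 1 − 0.6057 = 0.3943.

0.3943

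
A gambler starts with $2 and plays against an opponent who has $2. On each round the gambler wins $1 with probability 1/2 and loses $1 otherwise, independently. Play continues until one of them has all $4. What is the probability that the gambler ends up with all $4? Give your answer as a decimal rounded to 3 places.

0.500

With a fair step, P(i) = ½P(i−1) + ½P(i+1) with P(0)=0, P(4)=1 has the linear solution P(i) = i/4.
P(2) = 2/4 = 1/2 ≈ 0.500.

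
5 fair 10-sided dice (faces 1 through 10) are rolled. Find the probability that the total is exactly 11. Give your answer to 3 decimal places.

There are 10^5 = 100000 equally likely outcomes.
The number of ordered 5-tuples from {1,…,10} summing to 11 is 210.
P(sum = 11) = 210/100000 = 21/10000 ≈ 0.002.

0.002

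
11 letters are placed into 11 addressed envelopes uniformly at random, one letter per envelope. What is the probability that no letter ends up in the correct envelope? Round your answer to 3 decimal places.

0.368

This is the derangement probability: permutations of 11 with no fixed point.
D(11) = 11! · (1 − 1/1! + 1/2! − ··· + (−1)^11/11!) = 14684570.
P = 14684570/39916800 = 1468457/3991680 ≈ 0.368.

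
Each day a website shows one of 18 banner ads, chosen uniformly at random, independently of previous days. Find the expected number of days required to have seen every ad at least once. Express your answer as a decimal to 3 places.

62.912

After i distinct types are collected, each trial gives a new one with probability (18−i)/18, so the expected wait for the next new type is 18/(18−i).
E = 18/18 + 18/17 + 18/16 + 18/15 + 18/14 + 18/13 + 18/12 + 18/11 + 18/10 + 18/9 + 18/8 + 18/7 + 18/6 + 18/5 + 18/4 + 18/3 + 18/2 + 18/1 = 42822903/680680 ≈ 62.912.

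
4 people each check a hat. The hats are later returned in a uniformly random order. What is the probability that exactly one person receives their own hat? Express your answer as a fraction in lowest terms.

Choose which one is fixed: C(4,1) = 4 ways.
The remaining 3 must have no fixed point: D(3) = 2.
P = 4·2/24 = 1/3.

1/3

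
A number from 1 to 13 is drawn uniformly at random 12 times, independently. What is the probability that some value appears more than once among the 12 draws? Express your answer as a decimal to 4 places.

P(all 12 different) = 13/13 · 12/13 · ··· · 2/13 ≈ 0.0003.
P(at least two equal) = 1 − 0.0003 = 0.9997.

0.9997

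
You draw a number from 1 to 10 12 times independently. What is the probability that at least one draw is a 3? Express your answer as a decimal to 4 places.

0.7176

P(no draw is a 3) = (9/10)^12 ≈ 0.2824.
P(at least one) = 1 − 0.2824 = 0.7176.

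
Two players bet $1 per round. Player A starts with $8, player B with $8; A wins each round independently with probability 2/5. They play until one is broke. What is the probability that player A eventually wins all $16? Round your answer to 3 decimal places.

0.038

Let r = q/p = (3/5)/(2/5) = 3/2. The recurrence P(i) = p·P(i+1) + q·P(i−1) with P(0)=0, P(16)=1 gives P(i) = (1 − r^i)/(1 − r^16).
P(8) = (1 − (3/2)^8) / (1 − (3/2)^16) = 256/6817 ≈ 0.038.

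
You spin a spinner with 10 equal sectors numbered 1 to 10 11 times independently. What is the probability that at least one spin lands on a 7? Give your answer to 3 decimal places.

0.686

P(no spin lands on a 7) = (9/10)^11 ≈ 0.314.
P(at least one) = 1 − 0.314 = 0.686.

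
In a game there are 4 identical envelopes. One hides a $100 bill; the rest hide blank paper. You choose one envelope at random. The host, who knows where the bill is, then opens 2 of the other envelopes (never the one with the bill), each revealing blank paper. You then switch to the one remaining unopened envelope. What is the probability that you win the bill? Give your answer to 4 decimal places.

0.7500

Your original envelope holds the bill with probability 1/4, so the other 3 collectively hold it with probability 3/4.
The host can always find 2 empty envelopes to open, so the reveals don't change that 3/4; it is now spread over the 1 remaining unopened envelope.
P(win by switching) = (3/4) · (1/1) = 3/4 ≈ 0.7500.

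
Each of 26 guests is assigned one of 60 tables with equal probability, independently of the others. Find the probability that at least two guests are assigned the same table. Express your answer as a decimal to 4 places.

It's easier to compute the probability that all 26 are distinct.
P(all distinct) = 60/60 · 59/60 · ··· · 35/60 ≈ 0.0017.
So the probability of at least one match is 1 − 0.0017 = 0.9983.

0.9983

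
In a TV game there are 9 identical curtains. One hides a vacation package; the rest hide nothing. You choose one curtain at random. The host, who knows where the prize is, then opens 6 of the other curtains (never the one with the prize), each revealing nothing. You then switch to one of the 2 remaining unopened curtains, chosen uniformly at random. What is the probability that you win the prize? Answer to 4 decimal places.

Your original curtain holds the prize with probability 1/9, so the other 8 collectively hold it with probability 8/9.
The host can always find 6 empty curtains to open, so the reveals don't change that 8/9; it is now spread over the 2 remaining unopened curtains.
P(win by switching) = (8/9) · (1/2) = 4/9 ≈ 0.4444.

0.4444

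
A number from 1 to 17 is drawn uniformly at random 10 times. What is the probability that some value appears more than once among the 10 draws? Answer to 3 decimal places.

P(all 10 different) = 17/17 · 16/17 · ··· · 8/17 ≈ 0.035.
P(at least two equal) = 1 − 0.035 = 0.965.

0.965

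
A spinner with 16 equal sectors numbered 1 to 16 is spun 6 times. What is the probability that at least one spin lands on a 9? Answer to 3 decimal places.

P(no spin lands on a 9) = (15/16)^6 ≈ 0.679.
P(at least one) = 1 − 0.679 = 0.321.

0.321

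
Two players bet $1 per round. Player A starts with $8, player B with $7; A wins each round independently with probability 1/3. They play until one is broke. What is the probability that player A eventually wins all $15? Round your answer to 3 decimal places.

Let r = q/p = (2/3)/(1/3) = 2. The recurrence P(i) = p·P(i+1) + q·P(i−1) with P(0)=0, P(15)=1 gives P(i) = (1 − r^i)/(1 − r^15).
P(8) = (1 − (2)^8) / (1 − (2)^15) = 255/32767 ≈ 0.008.

0.008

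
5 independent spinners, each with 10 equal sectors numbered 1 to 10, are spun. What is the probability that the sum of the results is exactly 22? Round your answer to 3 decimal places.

0.043

There are 10^5 = 100000 equally likely outcomes.
The number of ordered 5-tuples from {1,…,10} summing to 22 is 4335.
P(sum = 22) = 4335/100000 = 867/20000 ≈ 0.043.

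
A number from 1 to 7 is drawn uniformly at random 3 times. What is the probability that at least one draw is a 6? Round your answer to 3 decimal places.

0.370

P(no draw is a 6) = (6/7)^3 ≈ 0.630.
P(at least one) = 1 − 0.630 = 0.370.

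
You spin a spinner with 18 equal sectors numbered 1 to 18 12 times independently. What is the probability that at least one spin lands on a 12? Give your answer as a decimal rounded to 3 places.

P(no spin lands on a 12) = (17/18)^12 ≈ 0.504.
P(at least one) = 1 − 0.504 = 0.496.

0.496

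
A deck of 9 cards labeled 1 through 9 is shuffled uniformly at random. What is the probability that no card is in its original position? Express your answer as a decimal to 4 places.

0.3679

This is the derangement probability: permutations of 9 with no fixed point.
D(9) = 9! · (1 − 1/1! + 1/2! − ··· + (−1)^9/9!) = 133496.
P = 133496/362880 = 16687/45360 ≈ 0.3679.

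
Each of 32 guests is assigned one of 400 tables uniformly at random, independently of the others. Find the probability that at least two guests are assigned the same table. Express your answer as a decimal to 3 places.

It's easier to compute the probability that all 32 are distinct.
P(all distinct) = 400/400 · 399/400 · ··· · 369/400 ≈ 0.280.
So the probability of at least one match is 1 − 0.280 = 0.720.

0.720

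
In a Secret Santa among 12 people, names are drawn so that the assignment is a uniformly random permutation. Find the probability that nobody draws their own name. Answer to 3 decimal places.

0.368

This is the derangement probability: permutations of 12 with no fixed point.
D(12) = 12! · (1 − 1/1! + 1/2! − ··· + (−1)^12/12!) = 176214841.
P = 176214841/479001600 = 16019531/43545600 ≈ 0.368.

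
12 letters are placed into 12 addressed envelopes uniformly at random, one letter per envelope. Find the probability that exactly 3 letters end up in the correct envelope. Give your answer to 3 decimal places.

0.061

Choose which 3 of the 12 are fixed: C(12,3) = 220 ways.
The remaining 9 must have no fixed point: D(9) = 133496.
P = 220·133496/479001600 = 16687/272160 ≈ 0.061.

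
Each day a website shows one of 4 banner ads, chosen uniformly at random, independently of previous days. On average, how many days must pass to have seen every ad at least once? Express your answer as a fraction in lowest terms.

25/3

After i distinct types are collected, each trial gives a new one with probability (4−i)/4, so the expected wait for the next new type is 4/(4−i).
E = 4/4 + 4/3 + 4/2 + 4/1 = 25/3.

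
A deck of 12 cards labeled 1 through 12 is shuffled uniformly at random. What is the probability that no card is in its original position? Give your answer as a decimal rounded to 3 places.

This is the derangement probability: permutations of 12 with no fixed point.
D(12) = 12! · (1 − 1/1! + 1/2! − ··· + (−1)^12/12!) = 176214841.
P = 176214841/479001600 = 16019531/43545600 ≈ 0.368.

0.368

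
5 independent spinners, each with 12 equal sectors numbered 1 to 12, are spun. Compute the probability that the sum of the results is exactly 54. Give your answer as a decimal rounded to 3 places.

There are 12^5 = 248832 equally likely outcomes.
The number of ordered 5-tuples from {1,…,12} summing to 54 is 210.
P(sum = 54) = 210/248832 = 35/41472 ≈ 0.001.

0.001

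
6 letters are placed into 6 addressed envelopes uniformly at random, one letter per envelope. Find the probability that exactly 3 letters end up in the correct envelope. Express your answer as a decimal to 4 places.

0.0556

Choose which 3 of the 6 are fixed: C(6,3) = 20 ways.
The remaining 3 must have no fixed point: D(3) = 2.
P = 20·2/720 = 1/18 ≈ 0.0556.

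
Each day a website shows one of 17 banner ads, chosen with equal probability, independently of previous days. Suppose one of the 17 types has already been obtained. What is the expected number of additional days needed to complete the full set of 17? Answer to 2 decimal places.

57.47

Starting from 1 distinct type, each trial gives a new one with probability (17−i)/17 when i types are held, so the wait for the next new type is 17/(17−i).
E = 17/16 + 17/15 + 17/14 + 17/13 + 17/12 + 17/11 + 17/10 + 17/9 + 17/8 + 17/7 + 17/6 + 17/5 + 17/4 + 17/3 + 17/2 + 17/1 = 41421503/720720 ≈ 57.47.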